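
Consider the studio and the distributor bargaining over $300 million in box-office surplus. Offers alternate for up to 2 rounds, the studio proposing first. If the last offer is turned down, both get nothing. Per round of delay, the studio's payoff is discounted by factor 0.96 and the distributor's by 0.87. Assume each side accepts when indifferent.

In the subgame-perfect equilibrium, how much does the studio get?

39

Round 2 (the distributor proposes): the studio will accept anything ≥ 0, so the distributor offers 0 and keeps 300.
Round 1 (the studio proposes): the distributor can get 300 next round, worth 0.87 × 300 = 261 now. The studio offers 261 and keeps 300 − 261 = 39.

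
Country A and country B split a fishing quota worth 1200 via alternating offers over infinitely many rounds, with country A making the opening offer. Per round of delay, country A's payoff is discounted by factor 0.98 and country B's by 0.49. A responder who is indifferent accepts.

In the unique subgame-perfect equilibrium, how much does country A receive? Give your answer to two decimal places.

1177.38

When country A proposes, country B accepts any offer worth at least 0.49 times what country B would get by proposing next round; and vice versa.
This gives x = 1200 − 0.49y and y = 1200 − 0.98x, where x and y are each side's share when it proposes.
Hence (1 − 0.49·0.98)x = 1200(1 − 0.49), i.e. 0.5198·x = 612.
x ≈ 1177.3759; country B's share is 1200 − x ≈ 22.6241.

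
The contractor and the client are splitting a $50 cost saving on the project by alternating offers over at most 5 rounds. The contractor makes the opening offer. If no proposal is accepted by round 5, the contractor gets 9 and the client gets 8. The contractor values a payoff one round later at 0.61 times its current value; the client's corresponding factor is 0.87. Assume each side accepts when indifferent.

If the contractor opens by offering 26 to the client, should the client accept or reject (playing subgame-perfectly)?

Round 5 (the contractor proposes): the client gets 8 if talks fail, so the contractor offers 8 and keeps 42.
Round 4 (the client proposes): the contractor can get 42 next round, worth 0.61 × 42 = 25.62 now. The client offers 25.62 and keeps 50 − 25.62 = 24.38.
Round 3 (the contractor proposes): the client can get 24.38 next round, worth 0.87 × 24.38 = 21.2106 now. The contractor offers 21.2106 and keeps 50 − 21.2106 = 28.7894.
Round 2 (the client proposes): the contractor can get 28.7894 next round, worth 0.61 × 28.7894 = 17.561534 now, so the client offers 17.561534, keeping 32.438466.
So by rejecting in round 1, the client gets 32.438466 next round, worth 0.87 × 32.438466 = 28.22146542 now.
Offer 26 < 28.22146542, so the client rejects.

Reject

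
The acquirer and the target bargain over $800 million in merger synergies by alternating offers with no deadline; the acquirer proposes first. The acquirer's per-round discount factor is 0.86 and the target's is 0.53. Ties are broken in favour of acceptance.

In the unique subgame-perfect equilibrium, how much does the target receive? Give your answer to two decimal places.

109.08

In a stationary SPE each proposer offers the other exactly their discounted continuation value.
If the acquirer keeps x when proposing and the target keeps y when proposing, then x = 800 − 0.53y and y = 800 − 0.86x.
Solving: x = 800(1 − 0.53) / (1 − 0.86·0.53) = 376 / 0.5442 ≈ 690.9225.
The target gets 800 − 690.9225 ≈ 109.0775.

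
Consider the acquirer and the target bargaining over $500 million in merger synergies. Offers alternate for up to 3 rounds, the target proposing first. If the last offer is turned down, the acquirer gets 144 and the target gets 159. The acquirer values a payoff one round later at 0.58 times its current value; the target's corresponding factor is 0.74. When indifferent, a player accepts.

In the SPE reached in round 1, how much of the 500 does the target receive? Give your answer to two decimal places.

Round 3 (the target proposes): the acquirer gets 144 if talks fail, so the target offers 144 and keeps 356.
Round 2 (the acquirer proposes): the target can get 356 next round, worth 0.74 × 356 = 263.44 now, so the acquirer offers 263.44, keeping 236.56.
Round 1 (the target proposes): the acquirer can get 236.56 next round, worth 0.58 × 236.56 = 137.2048 now, so the target offers 137.2048, keeping 362.7952.

362.80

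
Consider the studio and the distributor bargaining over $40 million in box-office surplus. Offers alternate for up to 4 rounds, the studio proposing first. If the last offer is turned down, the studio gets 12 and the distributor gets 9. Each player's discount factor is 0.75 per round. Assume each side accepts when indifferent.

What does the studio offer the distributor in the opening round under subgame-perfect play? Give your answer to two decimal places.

Round 4 (the distributor proposes): the studio gets 12 if talks fail, so the distributor offers 12 and keeps 28.
Round 3 (the studio proposes): the distributor can get 28 next round, worth 0.75 × 28 = 21 now, so the studio offers 21, keeping 19.
Round 2 (the distributor proposes): the studio can get 19 next round, worth 0.75 × 19 = 14.25 now. The distributor offers 14.25 and keeps 40 − 14.25 = 25.75.
Round 1 (the studio proposes): the distributor can get 25.75 next round, worth 0.75 × 25.75 = 19.3125 now. The studio offers 19.3125 and keeps 40 − 19.3125 = 20.6875.

19.31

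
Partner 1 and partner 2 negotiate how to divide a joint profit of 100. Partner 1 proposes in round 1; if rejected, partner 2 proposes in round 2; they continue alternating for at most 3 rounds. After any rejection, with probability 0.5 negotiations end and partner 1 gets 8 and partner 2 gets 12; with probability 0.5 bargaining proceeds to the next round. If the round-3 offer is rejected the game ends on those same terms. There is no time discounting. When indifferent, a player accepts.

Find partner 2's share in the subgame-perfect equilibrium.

Round 3 (partner 1 proposes): partner 2 gets 12 if talks fail, so partner 1 offers 12 and keeps 88.
Round 2 (partner 2 proposes): rejecting gives partner 1 an expected 0.5 × 88 + 0.5 × 8 = 48, so partner 2 offers 48, keeping 52.
Round 1 (partner 1 proposes): rejecting gives partner 2 an expected 0.5 × 52 + 0.5 × 12 = 32. Partner 1 offers 32 and keeps 100 − 32 = 68.

32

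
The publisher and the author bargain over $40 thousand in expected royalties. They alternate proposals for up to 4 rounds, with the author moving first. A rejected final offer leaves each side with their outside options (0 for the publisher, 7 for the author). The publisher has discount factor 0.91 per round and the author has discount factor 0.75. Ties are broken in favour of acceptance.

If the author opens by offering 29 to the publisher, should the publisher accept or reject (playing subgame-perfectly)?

Reject

Work out the publisher's continuation value if the offer is rejected.
Round 4 (the publisher proposes): the author gets 7 if talks fail, so the publisher offers 7 and keeps 33.
Round 3 (the author proposes): the publisher can get 33 next round, worth 0.91 × 33 = 30.03 now, so the author offers 30.03, keeping 9.97.
Round 2 (the publisher proposes): the author can get 9.97 next round, worth 0.75 × 9.97 = 7.4775 now, so the publisher offers 7.4775, keeping 32.5225.
So by rejecting in round 1, the publisher gets 32.5225 next round, worth 0.91 × 32.5225 = 29.595475 now.
Offer 29 < 29.595475, so the publisher rejects.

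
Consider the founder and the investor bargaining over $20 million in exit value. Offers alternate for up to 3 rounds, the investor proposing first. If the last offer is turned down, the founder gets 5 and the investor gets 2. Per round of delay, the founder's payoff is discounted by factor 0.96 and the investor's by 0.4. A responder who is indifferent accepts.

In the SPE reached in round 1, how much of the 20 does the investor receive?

Round 3 (the investor proposes): the founder gets 5 if talks fail, so the investor offers 5 and keeps 15.
Round 2 (the founder proposes): the investor can get 15 next round, worth 0.4 × 15 = 6 now; the founder offers that and keeps 14.
Round 1 (the investor proposes): the founder can get 14 next round, worth 0.96 × 14 = 13.44 now, so the investor offers 13.44, keeping 6.56.

6.56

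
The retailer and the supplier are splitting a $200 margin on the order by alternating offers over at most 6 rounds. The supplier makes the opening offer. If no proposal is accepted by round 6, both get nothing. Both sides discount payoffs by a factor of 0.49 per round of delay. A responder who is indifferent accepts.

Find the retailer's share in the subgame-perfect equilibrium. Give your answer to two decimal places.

Work backward from the last round.
Round 6 (the retailer proposes): rejection yields 0 for the supplier; the retailer offers 0 and keeps 200.
Round 5 (the supplier proposes): the retailer can get 200 next round, worth 0.49 × 200 = 98 now, so the supplier offers 98, keeping 102.
Round 4 (the retailer proposes): the supplier can get 102 next round, worth 0.49 × 102 = 49.98 now. The retailer offers 49.98 and keeps 200 − 49.98 = 150.02.
Round 3 (the supplier proposes): the retailer can get 150.02 next round, worth 0.49 × 150.02 = 73.5098 now. The supplier offers 73.5098 and keeps 200 − 73.5098 = 126.4902.
Round 2 (the retailer proposes): the supplier can get 126.4902 next round, worth 0.49 × 126.4902 = 61.980198 now; the retailer offers that and keeps 138.019802.
Round 1 (the supplier proposes): the retailer can get 138.019802 next round, worth 0.49 × 138.019802 = 67.62970298 now; the supplier offers that and keeps 132.37029702.

67.63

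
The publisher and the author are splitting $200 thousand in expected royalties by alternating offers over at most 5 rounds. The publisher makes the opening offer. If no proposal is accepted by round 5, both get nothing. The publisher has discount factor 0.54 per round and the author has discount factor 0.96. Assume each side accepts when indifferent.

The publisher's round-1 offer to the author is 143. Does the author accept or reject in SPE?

Round 5 (the publisher proposes): the author will accept anything ≥ 0, so the publisher offers 0 and keeps 200.
Round 4 (the author proposes): the publisher can get 200 next round, worth 0.54 × 200 = 108 now, so the author offers 108, keeping 92.
Round 3 (the publisher proposes): the author can get 92 next round, worth 0.96 × 92 = 88.32 now, so the publisher offers 88.32, keeping 111.68.
Round 2 (the author proposes): the publisher can get 111.68 next round, worth 0.54 × 111.68 = 60.3072 now; the author offers that and keeps 139.6928.
So by rejecting in round 1, the author gets 139.6928 next round, worth 0.96 × 139.6928 = 134.105088 now.
Offer 143 ≥ 134.105088, so the author accepts.

Accept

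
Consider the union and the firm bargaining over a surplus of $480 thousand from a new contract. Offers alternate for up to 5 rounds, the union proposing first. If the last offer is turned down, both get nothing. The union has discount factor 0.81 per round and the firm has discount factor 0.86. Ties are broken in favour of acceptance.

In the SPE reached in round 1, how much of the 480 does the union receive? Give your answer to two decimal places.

Round 5 (the union proposes): the firm will accept anything ≥ 0, so the union offers 0 and keeps 480.
Round 4 (the firm proposes): the union can get 480 next round, worth 0.81 × 480 = 388.8 now. The firm offers 388.8 and keeps 480 − 388.8 = 91.2.
Round 3 (the union proposes): the firm can get 91.2 next round, worth 0.86 × 91.2 = 78.432 now, so the union offers 78.432, keeping 401.568.
Round 2 (the firm proposes): the union can get 401.568 next round, worth 0.81 × 401.568 = 325.27008 now. The firm offers 325.27008 and keeps 480 − 325.27008 = 154.72992.
Round 1 (the union proposes): the firm can get 154.72992 next round, worth 0.86 × 154.72992 = 133.0677312 now, so the union offers 133.0677312, keeping 346.9322688.

346.93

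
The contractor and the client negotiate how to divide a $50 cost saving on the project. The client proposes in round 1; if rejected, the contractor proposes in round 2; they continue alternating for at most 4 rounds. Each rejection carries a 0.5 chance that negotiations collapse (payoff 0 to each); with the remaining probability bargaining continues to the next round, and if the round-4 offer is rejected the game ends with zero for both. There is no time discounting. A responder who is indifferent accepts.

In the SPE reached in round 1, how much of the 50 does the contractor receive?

18.75

Round 4 (the contractor proposes): the client will accept anything ≥ 0, so the contractor offers 0 and keeps 50.
Round 3 (the client proposes): rejecting gives the contractor an expected 0.5 × 50 = 25; the client offers that and keeps 25.
Round 2 (the contractor proposes): rejecting gives the client an expected 0.5 × 25 = 12.5, so the contractor offers 12.5, keeping 37.5.
Round 1 (the client proposes): rejecting gives the contractor an expected 0.5 × 37.5 = 18.75; the client offers that and keeps 31.25.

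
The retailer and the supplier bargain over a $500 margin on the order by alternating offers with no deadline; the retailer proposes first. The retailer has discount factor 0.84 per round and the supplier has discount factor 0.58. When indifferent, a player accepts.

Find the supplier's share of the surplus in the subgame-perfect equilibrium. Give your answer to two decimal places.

90.48

When the retailer proposes, the supplier accepts any offer worth at least 0.58 times what the supplier would get by proposing next round; and vice versa.
This gives x = 500 − 0.58y and y = 500 − 0.84x, where x and y are each side's share when it proposes.
Hence (1 − 0.58·0.84)x = 500(1 − 0.58), i.e. 0.5128·x = 210.
x ≈ 409.5164; the supplier's share is 500 − x ≈ 90.4836.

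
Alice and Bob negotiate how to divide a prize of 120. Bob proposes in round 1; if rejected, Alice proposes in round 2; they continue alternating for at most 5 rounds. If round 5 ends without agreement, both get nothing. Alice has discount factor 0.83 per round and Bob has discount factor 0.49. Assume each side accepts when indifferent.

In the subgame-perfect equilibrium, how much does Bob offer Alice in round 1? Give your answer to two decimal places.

Round 5 (Bob proposes): Alice will accept anything ≥ 0, so Bob offers 0 and keeps 120.
Round 4 (Alice proposes): Bob can get 120 next round, worth 0.49 × 120 = 58.8 now; Alice offers that and keeps 61.2.
Round 3 (Bob proposes): Alice can get 61.2 next round, worth 0.83 × 61.2 = 50.796 now, so Bob offers 50.796, keeping 69.204.
Round 2 (Alice proposes): Bob can get 69.204 next round, worth 0.49 × 69.204 = 33.90996 now, so Alice offers 33.90996, keeping 86.09004.
Round 1 (Bob proposes): Alice can get 86.09004 next round, worth 0.83 × 86.09004 = 71.4547332 now. Bob offers 71.4547332 and keeps 120 − 71.4547332 = 48.5452668.

71.45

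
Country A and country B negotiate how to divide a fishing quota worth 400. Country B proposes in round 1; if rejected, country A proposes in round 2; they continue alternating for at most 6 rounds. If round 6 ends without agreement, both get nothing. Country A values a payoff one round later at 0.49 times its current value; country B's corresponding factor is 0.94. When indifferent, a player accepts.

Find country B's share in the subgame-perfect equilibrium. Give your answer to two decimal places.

Round 6 (country A proposes): rejection yields 0 for country B; country A offers 0 and keeps 400.
Round 5 (country B proposes): country A can get 400 next round, worth 0.49 × 400 = 196 now, so country B offers 196, keeping 204.
Round 4 (country A proposes): country B can get 204 next round, worth 0.94 × 204 = 191.76 now; country A offers that and keeps 208.24.
Round 3 (country B proposes): country A can get 208.24 next round, worth 0.49 × 208.24 = 102.0376 now; country B offers that and keeps 297.9624.
Round 2 (country A proposes): country B can get 297.9624 next round, worth 0.94 × 297.9624 = 280.084656 now; country A offers that and keeps 119.915344.
Round 1 (country B proposes): country A can get 119.915344 next round, worth 0.49 × 119.915344 = 58.75851856 now, so country B offers 58.75851856, keeping 341.24148144.

341.24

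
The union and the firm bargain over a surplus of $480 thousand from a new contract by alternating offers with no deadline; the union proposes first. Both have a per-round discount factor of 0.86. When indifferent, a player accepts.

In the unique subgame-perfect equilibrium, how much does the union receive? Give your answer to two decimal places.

Let x be the union's share when the union proposes and y be the firm's share when the firm proposes.
The firm accepts iff offered ≥ 0.86·y, so x = 480 − 0.86y. Symmetrically y = 480 − 0.86x.
Substituting: x = 480 − 0.86(480 − 0.86x), giving x(1 − 0.86·0.86) = 480(1 − 0.86).
So x = 480 × 0.14 / 0.2604 ≈ 258.0645, and the firm receives 480 − x ≈ 221.9355.

258.06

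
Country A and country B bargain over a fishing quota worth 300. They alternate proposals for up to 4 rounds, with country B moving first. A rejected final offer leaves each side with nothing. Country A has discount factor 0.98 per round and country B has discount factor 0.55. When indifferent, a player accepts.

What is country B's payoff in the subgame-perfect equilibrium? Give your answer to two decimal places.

Round 4 (country A proposes): rejection yields 0 for country B; country A offers 0 and keeps 300.
Round 3 (country B proposes): country A can get 300 next round, worth 0.98 × 300 = 294 now; country B offers that and keeps 6.
Round 2 (country A proposes): country B can get 6 next round, worth 0.55 × 6 = 3.3 now, so country A offers 3.3, keeping 296.7.
Round 1 (country B proposes): country A can get 296.7 next round, worth 0.98 × 296.7 = 290.766 now, so country B offers 290.766, keeping 9.234.

9.23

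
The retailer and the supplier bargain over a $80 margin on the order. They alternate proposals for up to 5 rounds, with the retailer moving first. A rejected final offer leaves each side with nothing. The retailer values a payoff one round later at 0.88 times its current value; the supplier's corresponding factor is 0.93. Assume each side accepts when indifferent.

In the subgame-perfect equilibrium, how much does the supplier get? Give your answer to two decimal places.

Round 5 (the retailer proposes): rejection yields 0 for the supplier; the retailer offers 0 and keeps 80.
Round 4 (the supplier proposes): the retailer can get 80 next round, worth 0.88 × 80 = 70.4 now, so the supplier offers 70.4, keeping 9.6.
Round 3 (the retailer proposes): the supplier can get 9.6 next round, worth 0.93 × 9.6 = 8.928 now; the retailer offers that and keeps 71.072.
Round 2 (the supplier proposes): the retailer can get 71.072 next round, worth 0.88 × 71.072 = 62.54336 now. The supplier offers 62.54336 and keeps 80 − 62.54336 = 17.45664.
Round 1 (the retailer proposes): the supplier can get 17.45664 next round, worth 0.93 × 17.45664 = 16.2346752 now. The retailer offers 16.2346752 and keeps 80 − 16.2346752 = 63.7653248.

16.23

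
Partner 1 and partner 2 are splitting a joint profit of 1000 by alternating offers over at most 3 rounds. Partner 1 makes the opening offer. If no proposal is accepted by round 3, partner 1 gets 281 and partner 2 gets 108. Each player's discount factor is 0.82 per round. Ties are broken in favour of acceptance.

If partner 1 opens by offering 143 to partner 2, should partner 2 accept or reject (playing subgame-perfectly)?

Reject

Round 3 (partner 1 proposes): partner 2 gets 108 if talks fail, so partner 1 offers 108 and keeps 892.
Round 2 (partner 2 proposes): partner 1 can get 892 next round, worth 0.82 × 892 = 731.44 now, so partner 2 offers 731.44, keeping 268.56.
So by rejecting in round 1, partner 2 gets 268.56 next round, worth 0.82 × 268.56 = 220.2192 now.
Offer 143 < 220.2192, so partner 2 rejects.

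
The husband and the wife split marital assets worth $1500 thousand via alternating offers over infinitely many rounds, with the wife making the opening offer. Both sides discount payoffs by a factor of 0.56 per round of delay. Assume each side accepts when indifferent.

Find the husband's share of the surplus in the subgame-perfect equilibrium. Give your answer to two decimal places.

In a stationary SPE each proposer offers the other exactly their discounted continuation value.
If the wife keeps x when proposing and the husband keeps y when proposing, then x = 1500 − 0.56y and y = 1500 − 0.56x.
Solving: x = 1500(1 − 0.56) / (1 − 0.56·0.56) = 660 / 0.6864 ≈ 961.5385.
The husband gets 1500 − 961.5385 ≈ 538.4615.

538.46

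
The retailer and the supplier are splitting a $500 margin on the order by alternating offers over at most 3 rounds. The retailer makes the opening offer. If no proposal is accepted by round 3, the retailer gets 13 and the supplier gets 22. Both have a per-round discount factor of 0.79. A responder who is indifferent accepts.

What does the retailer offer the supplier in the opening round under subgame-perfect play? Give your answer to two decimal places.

By backward induction:
Round 3 (the retailer proposes): the supplier gets 22 if talks fail, so the retailer offers 22 and keeps 478.
Round 2 (the supplier proposes): the retailer can get 478 next round, worth 0.79 × 478 = 377.62 now; the supplier offers that and keeps 122.38.
Round 1 (the retailer proposes): the supplier can get 122.38 next round, worth 0.79 × 122.38 = 96.6802 now. The retailer offers 96.6802 and keeps 500 − 96.6802 = 403.3198.

96.68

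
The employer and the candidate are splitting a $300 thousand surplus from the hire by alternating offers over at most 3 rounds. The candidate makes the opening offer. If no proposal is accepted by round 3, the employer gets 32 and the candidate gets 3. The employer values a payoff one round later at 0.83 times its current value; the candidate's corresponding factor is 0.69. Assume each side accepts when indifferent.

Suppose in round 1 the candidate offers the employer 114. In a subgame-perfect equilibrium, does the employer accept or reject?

Accept

Work out the employer's continuation value if the offer is rejected.
Round 3 (the candidate proposes): the employer gets 32 if talks fail, so the candidate offers 32 and keeps 268.
Round 2 (the employer proposes): the candidate can get 268 next round, worth 0.69 × 268 = 184.92 now; the employer offers that and keeps 115.08.
So by rejecting in round 1, the employer gets 115.08 next round, worth 0.83 × 115.08 = 95.5164 now.
Offer 114 ≥ 95.5164, so the employer accepts.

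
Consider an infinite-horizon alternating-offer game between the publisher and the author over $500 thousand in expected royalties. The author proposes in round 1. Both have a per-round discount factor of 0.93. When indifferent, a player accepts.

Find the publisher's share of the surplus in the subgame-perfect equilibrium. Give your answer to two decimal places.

When the author proposes, the publisher accepts any offer worth at least 0.93 times what the publisher would get by proposing next round; and vice versa.
This gives x = 500 − 0.93y and y = 500 − 0.93x, where x and y are each side's share when it proposes.
Hence (1 − 0.93·0.93)x = 500(1 − 0.93), i.e. 0.1351·x = 35.
x ≈ 259.0674; the publisher's share is 500 − x ≈ 240.9326.

240.93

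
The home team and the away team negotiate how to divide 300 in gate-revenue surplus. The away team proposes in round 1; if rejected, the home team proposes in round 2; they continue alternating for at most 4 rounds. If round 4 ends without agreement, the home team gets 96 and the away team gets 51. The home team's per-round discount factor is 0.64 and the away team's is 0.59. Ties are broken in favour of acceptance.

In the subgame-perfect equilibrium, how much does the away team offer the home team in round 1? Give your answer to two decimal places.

138.89

Work backward from the last round.
Round 4 (the home team proposes): the away team gets 51 if talks fail, so the home team offers 51 and keeps 249.
Round 3 (the away team proposes): the home team can get 249 next round, worth 0.64 × 249 = 159.36 now; the away team offers that and keeps 140.64.
Round 2 (the home team proposes): the away team can get 140.64 next round, worth 0.59 × 140.64 = 82.9776 now; the home team offers that and keeps 217.0224.
Round 1 (the away team proposes): the home team can get 217.0224 next round, worth 0.64 × 217.0224 = 138.894336 now, so the away team offers 138.894336, keeping 161.105664.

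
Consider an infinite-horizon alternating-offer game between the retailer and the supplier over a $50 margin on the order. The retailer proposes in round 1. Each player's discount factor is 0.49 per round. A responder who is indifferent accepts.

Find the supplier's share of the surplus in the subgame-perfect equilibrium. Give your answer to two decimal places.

In a stationary SPE each proposer offers the other exactly their discounted continuation value.
If the retailer keeps x when proposing and the supplier keeps y when proposing, then x = 50 − 0.49y and y = 50 − 0.49x.
Solving: x = 50(1 − 0.49) / (1 − 0.49·0.49) = 25.5 / 0.7599 ≈ 33.5570.
The supplier gets 50 − 33.5570 ≈ 16.4430.

16.44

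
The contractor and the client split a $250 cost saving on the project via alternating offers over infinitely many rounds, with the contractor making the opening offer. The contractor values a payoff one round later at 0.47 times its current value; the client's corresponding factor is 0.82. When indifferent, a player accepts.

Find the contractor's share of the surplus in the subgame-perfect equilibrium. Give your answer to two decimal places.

73.22

Let x be the contractor's share when the contractor proposes and y be the client's share when the client proposes.
The client accepts iff offered ≥ 0.82·y, so x = 250 − 0.82y. Symmetrically y = 250 − 0.47x.
Substituting: x = 250 − 0.82(250 − 0.47x), giving x(1 − 0.47·0.82) = 250(1 − 0.82).
So x = 250 × 0.18 / 0.6146 ≈ 73.2184, and the client receives 250 − x ≈ 176.7816.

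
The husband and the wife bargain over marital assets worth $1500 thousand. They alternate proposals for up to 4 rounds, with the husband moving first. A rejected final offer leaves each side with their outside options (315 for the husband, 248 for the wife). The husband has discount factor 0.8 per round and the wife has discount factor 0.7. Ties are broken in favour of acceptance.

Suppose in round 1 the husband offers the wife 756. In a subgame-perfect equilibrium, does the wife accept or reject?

Accept

Round 4 (the wife proposes): the husband gets 315 if talks fail, so the wife offers 315 and keeps 1185.
Round 3 (the husband proposes): the wife can get 1185 next round, worth 0.7 × 1185 = 829.5 now. The husband offers 829.5 and keeps 1500 − 829.5 = 670.5.
Round 2 (the wife proposes): the husband can get 670.5 next round, worth 0.8 × 670.5 = 536.4 now, so the wife offers 536.4, keeping 963.6.
So by rejecting in round 1, the wife gets 963.6 next round, worth 0.7 × 963.6 = 674.52 now.
Offer 756 ≥ 674.52, so the wife accepts.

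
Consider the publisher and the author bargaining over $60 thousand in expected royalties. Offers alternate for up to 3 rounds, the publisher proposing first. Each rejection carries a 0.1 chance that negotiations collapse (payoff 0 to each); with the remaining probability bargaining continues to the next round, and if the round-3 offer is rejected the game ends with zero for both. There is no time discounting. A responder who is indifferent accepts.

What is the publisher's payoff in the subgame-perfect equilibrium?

54.6

Round 3 (the publisher proposes): rejection yields 0 for the author; the publisher offers 0 and keeps 60.
Round 2 (the author proposes): rejecting gives the publisher an expected 0.9 × 60 = 54. The author offers 54 and keeps 60 − 54 = 6.
Round 1 (the publisher proposes): rejecting gives the author an expected 0.9 × 6 = 5.4. The publisher offers 5.4 and keeps 60 − 5.4 = 54.6.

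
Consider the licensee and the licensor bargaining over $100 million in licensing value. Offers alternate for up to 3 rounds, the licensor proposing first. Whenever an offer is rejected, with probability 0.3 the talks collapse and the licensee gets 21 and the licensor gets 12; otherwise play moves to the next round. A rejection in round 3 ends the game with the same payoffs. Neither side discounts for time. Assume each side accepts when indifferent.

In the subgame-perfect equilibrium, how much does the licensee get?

Round 3 (the licensor proposes): the licensee gets 21 if talks fail, so the licensor offers 21 and keeps 79.
Round 2 (the licensee proposes): rejecting gives the licensor an expected 0.7 × 79 + 0.3 × 12 = 58.9; the licensee offers that and keeps 41.1.
Round 1 (the licensor proposes): rejecting gives the licensee an expected 0.7 × 41.1 + 0.3 × 21 = 35.07; the licensor offers that and keeps 64.93.

35.07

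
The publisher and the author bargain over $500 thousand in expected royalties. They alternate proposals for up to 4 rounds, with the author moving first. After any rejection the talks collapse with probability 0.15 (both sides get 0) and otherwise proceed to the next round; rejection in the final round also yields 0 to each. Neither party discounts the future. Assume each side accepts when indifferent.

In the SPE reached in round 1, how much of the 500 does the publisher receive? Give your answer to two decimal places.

By backward induction:
Round 4 (the publisher proposes): rejection yields 0 for the author; the publisher offers 0 and keeps 500.
Round 3 (the author proposes): rejecting gives the publisher an expected 0.85 × 500 = 425. The author offers 425 and keeps 500 − 425 = 75.
Round 2 (the publisher proposes): rejecting gives the author an expected 0.85 × 75 = 63.75; the publisher offers that and keeps 436.25.
Round 1 (the author proposes): rejecting gives the publisher an expected 0.85 × 436.25 = 370.8125. The author offers 370.8125 and keeps 500 − 370.8125 = 129.1875.

370.81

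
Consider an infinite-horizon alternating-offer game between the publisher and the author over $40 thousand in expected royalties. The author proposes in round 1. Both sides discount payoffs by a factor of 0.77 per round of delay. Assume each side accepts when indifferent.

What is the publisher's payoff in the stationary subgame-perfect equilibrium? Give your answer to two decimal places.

In a stationary SPE each proposer offers the other exactly their discounted continuation value.
If the author keeps x when proposing and the publisher keeps y when proposing, then x = 40 − 0.77y and y = 40 − 0.77x.
Solving: x = 40(1 − 0.77) / (1 − 0.77·0.77) = 9.2 / 0.4071 ≈ 22.5989.
The publisher gets 40 − 22.5989 ≈ 17.4011.

17.40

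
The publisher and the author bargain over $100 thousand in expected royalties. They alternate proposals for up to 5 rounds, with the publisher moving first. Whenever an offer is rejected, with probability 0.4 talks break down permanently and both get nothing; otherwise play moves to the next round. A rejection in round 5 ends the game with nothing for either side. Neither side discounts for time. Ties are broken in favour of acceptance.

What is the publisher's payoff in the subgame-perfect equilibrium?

67.36

Round 5 (the publisher proposes): the author will accept anything ≥ 0, so the publisher offers 0 and keeps 100.
Round 4 (the author proposes): rejecting gives the publisher an expected 0.6 × 100 = 60, so the author offers 60, keeping 40.
Round 3 (the publisher proposes): rejecting gives the author an expected 0.6 × 40 = 24, so the publisher offers 24, keeping 76.
Round 2 (the author proposes): rejecting gives the publisher an expected 0.6 × 76 = 45.6; the author offers that and keeps 54.4.
Round 1 (the publisher proposes): rejecting gives the author an expected 0.6 × 54.4 = 32.64. The publisher offers 32.64 and keeps 100 − 32.64 = 67.36.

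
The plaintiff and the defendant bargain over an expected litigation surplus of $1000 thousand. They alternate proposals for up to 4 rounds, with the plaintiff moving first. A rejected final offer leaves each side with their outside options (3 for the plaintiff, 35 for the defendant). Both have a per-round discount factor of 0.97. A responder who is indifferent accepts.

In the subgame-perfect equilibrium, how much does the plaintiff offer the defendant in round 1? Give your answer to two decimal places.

Work backward from the last round.
Round 4 (the defendant proposes): the plaintiff gets 3 if talks fail, so the defendant offers 3 and keeps 997.
Round 3 (the plaintiff proposes): the defendant can get 997 next round, worth 0.97 × 997 = 967.09 now; the plaintiff offers that and keeps 32.91.
Round 2 (the defendant proposes): the plaintiff can get 32.91 next round, worth 0.97 × 32.91 = 31.9227 now; the defendant offers that and keeps 968.0773.
Round 1 (the plaintiff proposes): the defendant can get 968.0773 next round, worth 0.97 × 968.0773 = 939.034981 now, so the plaintiff offers 939.034981, keeping 60.965019.

939.03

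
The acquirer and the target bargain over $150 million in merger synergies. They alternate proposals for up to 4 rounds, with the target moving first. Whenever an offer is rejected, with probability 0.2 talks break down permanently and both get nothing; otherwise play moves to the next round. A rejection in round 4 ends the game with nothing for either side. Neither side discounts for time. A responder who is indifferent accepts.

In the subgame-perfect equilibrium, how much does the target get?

Round 4 (the acquirer proposes): rejection yields 0 for the target; the acquirer offers 0 and keeps 150.
Round 3 (the target proposes): rejecting gives the acquirer an expected 0.8 × 150 = 120, so the target offers 120, keeping 30.
Round 2 (the acquirer proposes): rejecting gives the target an expected 0.8 × 30 = 24; the acquirer offers that and keeps 126.
Round 1 (the target proposes): rejecting gives the acquirer an expected 0.8 × 126 = 100.8; the target offers that and keeps 49.2.

49.2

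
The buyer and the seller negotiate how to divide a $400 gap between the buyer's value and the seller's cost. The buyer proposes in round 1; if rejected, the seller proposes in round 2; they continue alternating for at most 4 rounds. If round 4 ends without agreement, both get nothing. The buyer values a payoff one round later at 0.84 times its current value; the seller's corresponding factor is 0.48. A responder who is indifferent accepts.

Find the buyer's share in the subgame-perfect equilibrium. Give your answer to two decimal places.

291.87

By backward induction:
Round 4 (the seller proposes): rejection yields 0 for the buyer; the seller offers 0 and keeps 400.
Round 3 (the buyer proposes): the seller can get 400 next round, worth 0.48 × 400 = 192 now; the buyer offers that and keeps 208.
Round 2 (the seller proposes): the buyer can get 208 next round, worth 0.84 × 208 = 174.72 now, so the seller offers 174.72, keeping 225.28.
Round 1 (the buyer proposes): the seller can get 225.28 next round, worth 0.48 × 225.28 = 108.1344 now, so the buyer offers 108.1344, keeping 291.8656.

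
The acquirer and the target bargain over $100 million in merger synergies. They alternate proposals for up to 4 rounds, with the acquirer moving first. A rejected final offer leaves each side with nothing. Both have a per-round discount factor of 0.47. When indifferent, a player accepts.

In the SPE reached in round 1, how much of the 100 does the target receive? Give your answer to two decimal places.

35.29

Round 4 (the target proposes): the acquirer will accept anything ≥ 0, so the target offers 0 and keeps 100.
Round 3 (the acquirer proposes): the target can get 100 next round, worth 0.47 × 100 = 47 now. The acquirer offers 47 and keeps 100 − 47 = 53.
Round 2 (the target proposes): the acquirer can get 53 next round, worth 0.47 × 53 = 24.91 now, so the target offers 24.91, keeping 75.09.
Round 1 (the acquirer proposes): the target can get 75.09 next round, worth 0.47 × 75.09 = 35.2923 now; the acquirer offers that and keeps 64.7077.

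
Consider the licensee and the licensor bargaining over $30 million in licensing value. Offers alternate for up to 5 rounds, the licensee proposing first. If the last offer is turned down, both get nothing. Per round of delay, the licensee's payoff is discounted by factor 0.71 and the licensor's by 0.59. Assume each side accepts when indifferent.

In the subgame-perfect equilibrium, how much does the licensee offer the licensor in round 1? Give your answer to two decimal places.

7.28

Round 5 (the licensee proposes): the licensor will accept anything ≥ 0, so the licensee offers 0 and keeps 30.
Round 4 (the licensor proposes): the licensee can get 30 next round, worth 0.71 × 30 = 21.3 now, so the licensor offers 21.3, keeping 8.7.
Round 3 (the licensee proposes): the licensor can get 8.7 next round, worth 0.59 × 8.7 = 5.133 now; the licensee offers that and keeps 24.867.
Round 2 (the licensor proposes): the licensee can get 24.867 next round, worth 0.71 × 24.867 = 17.65557 now, so the licensor offers 17.65557, keeping 12.34443.
Round 1 (the licensee proposes): the licensor can get 12.34443 next round, worth 0.59 × 12.34443 = 7.2832137 now; the licensee offers that and keeps 22.7167863.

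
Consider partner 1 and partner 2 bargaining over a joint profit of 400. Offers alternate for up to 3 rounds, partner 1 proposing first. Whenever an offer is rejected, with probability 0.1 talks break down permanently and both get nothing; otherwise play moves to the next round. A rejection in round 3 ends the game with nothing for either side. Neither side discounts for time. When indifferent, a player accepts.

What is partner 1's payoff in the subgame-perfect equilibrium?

Round 3 (partner 1 proposes): partner 2 will accept anything ≥ 0, so partner 1 offers 0 and keeps 400.
Round 2 (partner 2 proposes): rejecting gives partner 1 an expected 0.9 × 400 = 360; partner 2 offers that and keeps 40.
Round 1 (partner 1 proposes): rejecting gives partner 2 an expected 0.9 × 40 = 36; partner 1 offers that and keeps 364.

364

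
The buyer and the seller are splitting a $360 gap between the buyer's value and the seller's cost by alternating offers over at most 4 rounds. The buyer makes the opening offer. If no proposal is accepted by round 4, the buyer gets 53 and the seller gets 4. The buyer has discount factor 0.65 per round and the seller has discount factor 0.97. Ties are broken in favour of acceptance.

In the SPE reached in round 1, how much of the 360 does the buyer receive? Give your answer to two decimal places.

Work backward from the last round.
Round 4 (the seller proposes): the buyer gets 53 if talks fail, so the seller offers 53 and keeps 307.
Round 3 (the buyer proposes): the seller can get 307 next round, worth 0.97 × 307 = 297.79 now. The buyer offers 297.79 and keeps 360 − 297.79 = 62.21.
Round 2 (the seller proposes): the buyer can get 62.21 next round, worth 0.65 × 62.21 = 40.4365 now. The seller offers 40.4365 and keeps 360 − 40.4365 = 319.5635.
Round 1 (the buyer proposes): the seller can get 319.5635 next round, worth 0.97 × 319.5635 = 309.976595 now, so the buyer offers 309.976595, keeping 50.023405.

50.02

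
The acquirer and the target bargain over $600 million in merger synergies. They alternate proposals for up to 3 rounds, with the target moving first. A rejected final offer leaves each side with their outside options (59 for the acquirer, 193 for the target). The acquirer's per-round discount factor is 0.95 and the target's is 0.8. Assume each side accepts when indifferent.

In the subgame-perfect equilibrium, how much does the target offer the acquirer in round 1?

Solve by backward induction from round 3.
Round 3 (the target proposes): the acquirer gets 59 if talks fail, so the target offers 59 and keeps 541.
Round 2 (the acquirer proposes): the target can get 541 next round, worth 0.8 × 541 = 432.8 now, so the acquirer offers 432.8, keeping 167.2.
Round 1 (the target proposes): the acquirer can get 167.2 next round, worth 0.95 × 167.2 = 158.84 now; the target offers that and keeps 441.16.

158.84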